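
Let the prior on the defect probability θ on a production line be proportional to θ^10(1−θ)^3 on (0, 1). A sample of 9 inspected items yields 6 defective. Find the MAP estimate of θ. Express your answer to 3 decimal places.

The prior density ∝ θ^10(1−θ)^3 is the kernel of Beta(11, 4).
Data: 6 successes in 9 trials. The binomial likelihood contributes θ^6(1−θ)^3, so the posterior is Beta(11+6, 4+3) = Beta(17, 7).
For Beta(a, b) with a, b > 1 the mode is (a−1)/(a+b−2) = 16/22 ≈ 0.727.

θ̂_MAP = 0.727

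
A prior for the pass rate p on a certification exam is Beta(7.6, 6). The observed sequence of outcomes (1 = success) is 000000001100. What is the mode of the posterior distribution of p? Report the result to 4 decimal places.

p̂_MAP = 0.3644

Prior: Beta(7.6, 6).
Data: 2 successes in 12 trials (from the sequence). The binomial likelihood contributes p^2(1−p)^10, so the posterior is Beta(7.6+2, 6+10) = Beta(9.6, 16).
For Beta(a, b) with a, b > 1 the mode is (a−1)/(a+b−2) = 8.6/23.6 ≈ 0.3644.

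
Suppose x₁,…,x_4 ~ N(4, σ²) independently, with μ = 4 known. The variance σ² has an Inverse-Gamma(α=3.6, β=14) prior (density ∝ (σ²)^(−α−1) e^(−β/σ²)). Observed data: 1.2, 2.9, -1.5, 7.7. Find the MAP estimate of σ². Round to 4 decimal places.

σ̂²_MAP = 6.1356

Sum of squared deviations about the known mean: SS = (1.2−4)² + (2.9−4)² + (-1.5−4)² + (7.7−4)² = 52.99.
The Normal likelihood contributes (σ²)^(−n/2) exp(−SS/(2σ²)), so the posterior is Inverse-Gamma(α + n/2, β + SS/2) = Inverse-Gamma(5.6, 40.495).
The mode of Inverse-Gamma(a, b) is b/(a+1) = 40.495/6.6 ≈ 6.1356.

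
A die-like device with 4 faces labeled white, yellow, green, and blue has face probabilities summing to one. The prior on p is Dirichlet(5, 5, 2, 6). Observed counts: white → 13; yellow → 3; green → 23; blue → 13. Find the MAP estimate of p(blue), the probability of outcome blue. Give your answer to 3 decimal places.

MAP estimate of p(blue) = 0.273

The posterior is Dirichlet(αᵢ + nᵢ) = Dirichlet(18, 8, 25, 19).
For a Dirichlet(a₁,…,a_K) with all aᵢ > 1, the mode has j-th component (aⱼ − 1)/(Σaᵢ − K).
Here Σaᵢ = 70 and K = 4, so p(blue) = (19 − 1)/(70 − 4) = 18/66 ≈ 0.273.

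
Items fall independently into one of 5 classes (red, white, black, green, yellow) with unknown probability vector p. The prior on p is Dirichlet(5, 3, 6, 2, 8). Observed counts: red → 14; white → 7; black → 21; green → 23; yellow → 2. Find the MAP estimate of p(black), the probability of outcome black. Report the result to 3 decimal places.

The posterior is Dirichlet(αᵢ + nᵢ) = Dirichlet(19, 10, 27, 25, 10).
For a Dirichlet(a₁,…,a_K) with all aᵢ > 1, the mode has j-th component (aⱼ − 1)/(Σaᵢ − K).
Here Σaᵢ = 91 and K = 5, so p(black) = (27 − 1)/(91 − 5) = 26/86 ≈ 0.302.

MAP estimate of p(black) = 0.302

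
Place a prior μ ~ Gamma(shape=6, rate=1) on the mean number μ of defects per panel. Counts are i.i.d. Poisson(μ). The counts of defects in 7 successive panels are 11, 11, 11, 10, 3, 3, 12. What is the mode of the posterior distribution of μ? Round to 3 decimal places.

μ̂_MAP = 8.250

Σxᵢ = 11+11+11+10+3+3+12 = 61, with n = 7.
Posterior ∝ μ^5e^(−1μ) · μ^61e^(−7μ) = μ^66e^(−8μ), i.e. Gamma(shape=67, rate=8).
The mode of a Gamma(a, b) with a ≥ 1 (shape–rate) is (a−1)/b = 66/8 ≈ 8.250.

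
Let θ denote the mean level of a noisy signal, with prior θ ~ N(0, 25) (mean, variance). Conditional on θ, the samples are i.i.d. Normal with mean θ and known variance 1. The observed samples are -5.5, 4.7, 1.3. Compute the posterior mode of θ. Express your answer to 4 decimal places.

θ̂_MAP = 0.1645

n = 3; x̄ = ((-5.5) + 4.7 + 1.3)/3 = 0.5/3 = 1/6 ≈ 0.1667.
For a Normal prior and Normal likelihood with known variance, the posterior is Normal; its mode equals its mean, the precision-weighted average.
Prior precision 1/σ₀² = 1/25 = 0.04; data precision n/σ² = 3/1 = 3.
θ̂ = (0.04·0 + 3·(1/6)) / (0.04 + 3) = 0.5/3.04 = 25/152 ≈ 0.1645.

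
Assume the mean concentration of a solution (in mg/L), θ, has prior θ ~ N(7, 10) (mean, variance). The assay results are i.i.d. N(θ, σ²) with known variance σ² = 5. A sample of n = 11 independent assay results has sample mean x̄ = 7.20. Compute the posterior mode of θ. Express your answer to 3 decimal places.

θ̂_MAP = 7.191

n = 11, x̄ = 7.20.
For a Normal prior and Normal likelihood with known variance, the posterior is Normal; its mode equals its mean, the precision-weighted average.
Prior precision 1/σ₀² = 1/10 = 0.1; data precision n/σ² = 11/5 = 2.2.
θ̂ = (0.1·7 + 2.2·7.2) / (0.1 + 2.2) = 16.54/2.3 = 827/115 ≈ 7.191.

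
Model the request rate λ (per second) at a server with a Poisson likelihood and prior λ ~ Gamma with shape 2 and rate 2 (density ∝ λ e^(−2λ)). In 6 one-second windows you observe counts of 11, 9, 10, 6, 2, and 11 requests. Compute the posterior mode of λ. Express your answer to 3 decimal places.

Σxᵢ = 11+9+10+6+2+11 = 49, with n = 6.
Posterior ∝ λe^(−2λ) · λ^49e^(−6λ) = λ^50e^(−8λ), i.e. Gamma(shape=51, rate=8).
The mode of a Gamma(a, b) with a ≥ 1 (shape–rate) is (a−1)/b = 50/8 ≈ 6.250.

λ̂_MAP = 6.250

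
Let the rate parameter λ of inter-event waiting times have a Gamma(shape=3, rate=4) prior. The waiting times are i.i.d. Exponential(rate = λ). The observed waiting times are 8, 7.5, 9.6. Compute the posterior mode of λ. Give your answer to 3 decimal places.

λ̂_MAP = 0.172

The Exponential(rate=λ) likelihood is ∝ λ^n e^(−λΣtᵢ). Here n = 3 and Σtᵢ = 8 + 7.5 + 9.6 = 25.1.
Posterior ∝ λ^2e^(−4λ) · λ^3e^(−25.1λ) = λ^5e^(−29.1λ), i.e. Gamma(6, 29.1).
Mode = (a−1)/b = 5/29.1 ≈ 0.172.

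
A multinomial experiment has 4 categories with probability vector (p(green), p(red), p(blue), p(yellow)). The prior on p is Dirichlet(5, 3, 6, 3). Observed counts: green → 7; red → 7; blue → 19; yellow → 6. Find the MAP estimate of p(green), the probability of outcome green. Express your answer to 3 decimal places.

The posterior is Dirichlet(αᵢ + nᵢ) = Dirichlet(12, 10, 25, 9).
For a Dirichlet(a₁,…,a_K) with all aᵢ > 1, the mode has j-th component (aⱼ − 1)/(Σaᵢ − K).
Here Σaᵢ = 56 and K = 4, so p(green) = (12 − 1)/(56 − 4) = 11/52 ≈ 0.212.

MAP estimate of p(green) = 0.212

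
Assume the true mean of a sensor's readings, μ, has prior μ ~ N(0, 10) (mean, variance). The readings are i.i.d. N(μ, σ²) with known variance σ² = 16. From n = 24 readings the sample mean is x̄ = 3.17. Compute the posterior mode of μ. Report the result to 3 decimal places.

n = 24, x̄ = 3.17.
For a Normal prior and Normal likelihood with known variance, the posterior is Normal; its mode equals its mean, the precision-weighted average.
Prior precision 1/σ₀² = 1/10 = 0.1; data precision n/σ² = 24/16 = 1.5.
μ̂ = (0.1·0 + 1.5·3.17) / (0.1 + 1.5) = 4.755/1.6 = 2.971875 ≈ 2.972.

μ̂_MAP = 2.972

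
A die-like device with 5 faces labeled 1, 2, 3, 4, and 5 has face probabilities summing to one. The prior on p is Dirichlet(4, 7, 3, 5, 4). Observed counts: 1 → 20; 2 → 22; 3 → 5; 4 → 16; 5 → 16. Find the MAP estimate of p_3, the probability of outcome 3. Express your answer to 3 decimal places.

The posterior is Dirichlet(αᵢ + nᵢ) = Dirichlet(24, 29, 8, 21, 20).
For a Dirichlet(a₁,…,a_K) with all aᵢ > 1, the mode has j-th component (aⱼ − 1)/(Σaᵢ − K).
Here Σaᵢ = 102 and K = 5, so p_3 = (8 − 1)/(102 − 5) = 7/97 ≈ 0.072.

MAP estimate: 0.072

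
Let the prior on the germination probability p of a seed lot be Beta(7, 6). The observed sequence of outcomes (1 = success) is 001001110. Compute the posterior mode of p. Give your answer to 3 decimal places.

Prior: Beta(7, 6).
Data: 4 successes in 9 trials (from the sequence). The binomial likelihood contributes p^4(1−p)^5, so the posterior is Beta(7+4, 6+5) = Beta(11, 11).
For Beta(a, b) with a, b > 1 the mode is (a−1)/(a+b−2) = 10/20 ≈ 0.500.

p̂_MAP = 0.500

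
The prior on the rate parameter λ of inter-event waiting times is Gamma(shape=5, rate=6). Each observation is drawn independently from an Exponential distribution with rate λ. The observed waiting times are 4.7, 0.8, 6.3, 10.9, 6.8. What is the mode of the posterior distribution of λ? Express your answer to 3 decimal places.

λ̂_MAP = 0.254

The Exponential(rate=λ) likelihood is ∝ λ^n e^(−λΣtᵢ). Here n = 5 and Σtᵢ = 4.7 + 0.8 + 6.3 + 10.9 + 6.8 = 29.5.
Posterior ∝ λ^4e^(−6λ) · λ^5e^(−29.5λ) = λ^9e^(−35.5λ), i.e. Gamma(10, 35.5).
Mode = (a−1)/b = 9/35.5 ≈ 0.254.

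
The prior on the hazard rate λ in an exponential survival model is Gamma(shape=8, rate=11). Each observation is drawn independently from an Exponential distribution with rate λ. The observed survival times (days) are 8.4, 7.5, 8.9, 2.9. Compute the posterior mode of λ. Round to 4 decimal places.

The Exponential(rate=λ) likelihood is ∝ λ^n e^(−λΣtᵢ). Here n = 4 and Σtᵢ = 8.4 + 7.5 + 8.9 + 2.9 = 27.7.
Posterior ∝ λ^7e^(−11λ) · λ^4e^(−27.7λ) = λ^11e^(−38.7λ), i.e. Gamma(12, 38.7).
Mode = (a−1)/b = 11/38.7 ≈ 0.2842.

λ̂_MAP = 0.2842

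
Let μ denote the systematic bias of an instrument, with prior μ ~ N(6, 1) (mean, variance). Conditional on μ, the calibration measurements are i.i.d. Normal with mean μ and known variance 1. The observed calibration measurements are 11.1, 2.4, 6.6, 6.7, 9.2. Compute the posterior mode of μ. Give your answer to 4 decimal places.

μ̂_MAP = 7.0000

n = 5; x̄ = (11.1 + 2.4 + 6.6 + 6.7 + 9.2)/5 = 36/5 = 7.2.
For a Normal prior and Normal likelihood with known variance, the posterior is Normal; its mode equals its mean, the precision-weighted average.
Prior precision 1/σ₀² = 1/1 = 1; data precision n/σ² = 5/1 = 5.
μ̂ = (1·6 + 5·7.2) / (1 + 5) = 42/6 = 7.0000.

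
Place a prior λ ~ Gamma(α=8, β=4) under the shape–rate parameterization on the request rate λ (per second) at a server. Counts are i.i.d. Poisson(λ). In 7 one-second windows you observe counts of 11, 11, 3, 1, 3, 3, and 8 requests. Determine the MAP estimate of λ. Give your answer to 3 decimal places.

λ̂_MAP = 4.273

Σxᵢ = 11+11+3+1+3+3+8 = 40, with n = 7.
Posterior ∝ λ^7e^(−4λ) · λ^40e^(−7λ) = λ^47e^(−11λ), i.e. Gamma(shape=48, rate=11).
The mode of a Gamma(a, b) with a ≥ 1 (shape–rate) is (a−1)/b = 47/11 ≈ 4.273.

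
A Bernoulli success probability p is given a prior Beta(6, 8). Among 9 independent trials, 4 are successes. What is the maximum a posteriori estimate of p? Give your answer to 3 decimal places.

Prior: Beta(6, 8).
Data: 4 successes in 9 trials. The binomial likelihood contributes p^4(1−p)^5, so the posterior is Beta(6+4, 8+5) = Beta(10, 13).
For Beta(a, b) with a, b > 1 the mode is (a−1)/(a+b−2) = 9/21 ≈ 0.429.

p̂_MAP = 0.429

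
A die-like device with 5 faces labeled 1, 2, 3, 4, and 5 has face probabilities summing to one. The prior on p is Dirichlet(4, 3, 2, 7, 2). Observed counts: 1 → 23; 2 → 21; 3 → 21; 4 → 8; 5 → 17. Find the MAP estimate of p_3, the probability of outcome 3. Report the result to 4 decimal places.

MAP estimate: 0.2136

The posterior is Dirichlet(αᵢ + nᵢ) = Dirichlet(27, 24, 23, 15, 19).
For a Dirichlet(a₁,…,a_K) with all aᵢ > 1, the mode has j-th component (aⱼ − 1)/(Σaᵢ − K).
Here Σaᵢ = 108 and K = 5, so p_3 = (23 − 1)/(108 − 5) = 22/103 ≈ 0.2136.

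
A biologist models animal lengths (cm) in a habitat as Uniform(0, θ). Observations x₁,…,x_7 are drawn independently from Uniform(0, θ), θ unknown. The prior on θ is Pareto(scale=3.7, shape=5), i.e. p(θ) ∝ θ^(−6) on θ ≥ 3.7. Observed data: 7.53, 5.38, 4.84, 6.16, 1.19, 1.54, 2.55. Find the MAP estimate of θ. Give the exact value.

θ̂_MAP = 7.53

The Uniform(0, θ) likelihood is θ^(−n) for θ ≥ max(xᵢ), zero otherwise. Here max(xᵢ) = 7.53.
Posterior ∝ θ^(−6) · θ^(−7) = θ^(−13) on θ ≥ max(3.7, 7.53) = 7.53.
This density is strictly decreasing in θ, so the posterior mode lies at the lower boundary of the support.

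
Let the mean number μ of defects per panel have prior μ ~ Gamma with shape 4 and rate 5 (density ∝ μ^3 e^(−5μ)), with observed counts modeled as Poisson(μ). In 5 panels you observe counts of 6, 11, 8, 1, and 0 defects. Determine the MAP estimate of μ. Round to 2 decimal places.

μ̂_MAP = 2.90

Σxᵢ = 6+11+8+1+0 = 26, with n = 5.
Posterior ∝ μ^3e^(−5μ) · μ^26e^(−5μ) = μ^29e^(−10μ), i.e. Gamma(shape=30, rate=10).
The mode of a Gamma(a, b) with a ≥ 1 (shape–rate) is (a−1)/b = 29/10 ≈ 2.90.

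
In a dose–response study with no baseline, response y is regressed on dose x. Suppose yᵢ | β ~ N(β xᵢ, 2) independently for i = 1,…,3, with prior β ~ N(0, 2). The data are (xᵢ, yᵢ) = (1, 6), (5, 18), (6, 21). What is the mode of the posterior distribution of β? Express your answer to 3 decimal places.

log p(β | y) = −Σ(yᵢ − βxᵢ)²/(2·2) − β²/(2·2) + const.
Setting the derivative to zero: Σxᵢ(yᵢ − βxᵢ)/2 − β/2 = 0, so β = Σxᵢyᵢ / (Σxᵢ² + σ²/τ²).
Σxᵢyᵢ = 1·6 + 5·18 + 6·21 = 222; Σxᵢ² = 62; σ²/τ² = 1.
β̂_MAP = 222 / (62 + 1) = 222/63 ≈ 3.524.

β̂_MAP = 3.524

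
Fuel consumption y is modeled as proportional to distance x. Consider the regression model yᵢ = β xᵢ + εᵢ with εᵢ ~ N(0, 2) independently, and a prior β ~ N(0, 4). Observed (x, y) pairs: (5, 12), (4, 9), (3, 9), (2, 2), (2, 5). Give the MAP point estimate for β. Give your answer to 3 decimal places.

β̂_MAP = 2.342

log p(β | y) = −Σ(yᵢ − βxᵢ)²/(2·2) − β²/(2·4) + const.
Setting the derivative to zero: Σxᵢ(yᵢ − βxᵢ)/2 − β/4 = 0, so β = Σxᵢyᵢ / (Σxᵢ² + σ²/τ²).
Σxᵢyᵢ = 5·12 + 4·9 + 3·9 + 2·2 + 2·5 = 137; Σxᵢ² = 58; σ²/τ² = 0.5.
β̂_MAP = 137 / (58 + 0.5) = 137/58.5 ≈ 2.342.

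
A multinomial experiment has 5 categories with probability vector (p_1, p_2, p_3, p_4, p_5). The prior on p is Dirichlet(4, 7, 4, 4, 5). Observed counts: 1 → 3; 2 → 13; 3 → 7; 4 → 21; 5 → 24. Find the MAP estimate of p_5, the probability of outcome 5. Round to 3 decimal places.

MAP estimate: 0.322

The posterior is Dirichlet(αᵢ + nᵢ) = Dirichlet(7, 20, 11, 25, 29).
For a Dirichlet(a₁,…,a_K) with all aᵢ > 1, the mode has j-th component (aⱼ − 1)/(Σaᵢ − K).
Here Σaᵢ = 92 and K = 5, so p_5 = (29 − 1)/(92 − 5) = 28/87 ≈ 0.322.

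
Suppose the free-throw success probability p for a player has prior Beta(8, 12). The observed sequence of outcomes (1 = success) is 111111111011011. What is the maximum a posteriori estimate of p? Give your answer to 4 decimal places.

Prior: Beta(8, 12).
Data: 13 successes in 15 trials (from the sequence). The binomial likelihood contributes p^13(1−p)^2, so the posterior is Beta(8+13, 12+2) = Beta(21, 14).
For Beta(a, b) with a, b > 1 the mode is (a−1)/(a+b−2) = 20/33 ≈ 0.6061.

p̂_MAP = 0.6061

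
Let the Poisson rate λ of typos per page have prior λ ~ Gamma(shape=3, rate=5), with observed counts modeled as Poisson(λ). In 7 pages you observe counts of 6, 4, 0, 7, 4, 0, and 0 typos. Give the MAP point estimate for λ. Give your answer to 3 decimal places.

λ̂_MAP = 1.917

Σxᵢ = 6+4+0+7+4+0+0 = 21, with n = 7.
Posterior ∝ λ^2e^(−5λ) · λ^21e^(−7λ) = λ^23e^(−12λ), i.e. Gamma(shape=24, rate=12).
The mode of a Gamma(a, b) with a ≥ 1 (shape–rate) is (a−1)/b = 23/12 ≈ 1.917.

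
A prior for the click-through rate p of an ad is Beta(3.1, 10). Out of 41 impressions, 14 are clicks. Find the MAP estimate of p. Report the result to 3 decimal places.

Prior: Beta(3.1, 10).
Data: 14 successes in 41 trials. The binomial likelihood contributes p^14(1−p)^27, so the posterior is Beta(3.1+14, 10+27) = Beta(17.1, 37).
For Beta(a, b) with a, b > 1 the mode is (a−1)/(a+b−2) = 16.1/52.1 ≈ 0.309.

p̂_MAP = 0.309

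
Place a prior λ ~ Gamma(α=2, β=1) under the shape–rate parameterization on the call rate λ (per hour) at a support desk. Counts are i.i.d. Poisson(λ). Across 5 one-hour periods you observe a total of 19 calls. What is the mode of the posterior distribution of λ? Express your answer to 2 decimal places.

Σxᵢ = 19, n = 5.
Posterior ∝ λe^(−1λ) · λ^19e^(−5λ) = λ^20e^(−6λ), i.e. Gamma(shape=21, rate=6).
The mode of a Gamma(a, b) with a ≥ 1 (shape–rate) is (a−1)/b = 20/6 ≈ 3.33.

λ̂_MAP = 3.33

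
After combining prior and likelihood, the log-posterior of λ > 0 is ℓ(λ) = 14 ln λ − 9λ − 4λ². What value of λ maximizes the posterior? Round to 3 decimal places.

λ̂_MAP = 0.875

ℓ'(λ) = 14/λ − 9 − 8λ. Setting this to zero and multiplying by λ: 8λ² + 9λ − 14 = 0.
λ = (−9 + √(9² + 4·8·14)) / (2·8) = (−9 + √529) / 16 = (−9 + 23)/16 = 7/8.
ℓ''(λ) = −14/λ² − 8 < 0, confirming a maximum.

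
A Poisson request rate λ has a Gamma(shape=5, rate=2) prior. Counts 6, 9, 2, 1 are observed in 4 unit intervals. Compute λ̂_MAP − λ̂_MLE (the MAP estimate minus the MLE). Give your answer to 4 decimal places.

Σxᵢ = 18. Posterior is Gamma(23, 6); MAP = (23−1)/6 = 22/6 ≈ 3.66667.
MLE = x̄ = 18/4 ≈ 4.50000.
Difference = 22/6 − 18/4 = -5/6 ≈ -0.8333.

MAP − MLE = -0.8333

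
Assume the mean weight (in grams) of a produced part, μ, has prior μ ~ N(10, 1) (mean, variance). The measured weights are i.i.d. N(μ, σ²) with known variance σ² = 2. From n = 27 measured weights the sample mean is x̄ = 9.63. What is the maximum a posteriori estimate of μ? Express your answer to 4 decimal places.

μ̂_MAP = 9.6555

n = 27, x̄ = 9.63.
For a Normal prior and Normal likelihood with known variance, the posterior is Normal; its mode equals its mean, the precision-weighted average.
Prior precision 1/σ₀² = 1/1 = 1; data precision n/σ² = 27/2 = 13.5.
μ̂ = (1·10 + 13.5·9.63) / (1 + 13.5) = 140.005/14.5 = 28001/2900 ≈ 9.6555.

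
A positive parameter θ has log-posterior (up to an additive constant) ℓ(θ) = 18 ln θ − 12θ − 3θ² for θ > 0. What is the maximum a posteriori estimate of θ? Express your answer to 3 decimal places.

θ̂_MAP = 1.000

ℓ'(θ) = 18/θ − 12 − 6θ. Setting this to zero and multiplying by θ: 6θ² + 12θ − 18 = 0.
θ = (−12 + √(12² + 4·6·18)) / (2·6) = (−12 + √576) / 12 = (−12 + 24)/12 = 1.
ℓ''(θ) = −18/θ² − 6 < 0, confirming a maximum.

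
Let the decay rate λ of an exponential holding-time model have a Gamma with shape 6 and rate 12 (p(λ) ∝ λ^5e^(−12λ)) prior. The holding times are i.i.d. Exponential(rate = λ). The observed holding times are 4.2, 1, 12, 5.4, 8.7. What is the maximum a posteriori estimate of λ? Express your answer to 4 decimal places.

The Exponential(rate=λ) likelihood is ∝ λ^n e^(−λΣtᵢ). Here n = 5 and Σtᵢ = 4.2 + 1 + 12 + 5.4 + 8.7 = 31.3.
Posterior ∝ λ^5e^(−12λ) · λ^5e^(−31.3λ) = λ^10e^(−43.3λ), i.e. Gamma(11, 43.3).
Mode = (a−1)/b = 10/43.3 ≈ 0.2309.

λ̂_MAP = 0.2309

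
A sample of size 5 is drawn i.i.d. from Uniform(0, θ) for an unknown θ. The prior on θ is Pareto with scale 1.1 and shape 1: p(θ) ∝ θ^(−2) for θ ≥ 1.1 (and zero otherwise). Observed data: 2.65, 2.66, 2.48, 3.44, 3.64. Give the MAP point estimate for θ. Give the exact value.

θ̂_MAP = 3.64

The Uniform(0, θ) likelihood is θ^(−n) for θ ≥ max(xᵢ), zero otherwise. Here max(xᵢ) = 3.64.
Posterior ∝ θ^(−2) · θ^(−5) = θ^(−7) on θ ≥ max(1.1, 3.64) = 3.64.
This density is strictly decreasing in θ, so the posterior mode lies at the lower boundary of the support.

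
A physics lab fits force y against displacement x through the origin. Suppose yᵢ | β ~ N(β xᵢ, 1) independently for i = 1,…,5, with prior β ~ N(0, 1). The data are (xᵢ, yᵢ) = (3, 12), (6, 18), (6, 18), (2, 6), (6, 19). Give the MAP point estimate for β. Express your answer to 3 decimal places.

β̂_MAP = 3.098

log p(β | y) = −Σ(yᵢ − βxᵢ)²/(2·1) − β²/(2·1) + const.
Setting the derivative to zero: Σxᵢ(yᵢ − βxᵢ)/1 − β/1 = 0, so β = Σxᵢyᵢ / (Σxᵢ² + σ²/τ²).
Σxᵢyᵢ = 3·12 + 6·18 + 6·18 + 2·6 + 6·19 = 378; Σxᵢ² = 121; σ²/τ² = 1.
β̂_MAP = 378 / (121 + 1) = 378/122 ≈ 3.098.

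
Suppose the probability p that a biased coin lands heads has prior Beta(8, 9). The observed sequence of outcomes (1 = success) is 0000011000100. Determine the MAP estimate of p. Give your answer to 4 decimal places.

p̂_MAP = 0.3571

Prior: Beta(8, 9).
Data: 3 successes in 13 trials (from the sequence). The binomial likelihood contributes p^3(1−p)^10, so the posterior is Beta(8+3, 9+10) = Beta(11, 19).
For Beta(a, b) with a, b > 1 the mode is (a−1)/(a+b−2) = 10/28 ≈ 0.3571.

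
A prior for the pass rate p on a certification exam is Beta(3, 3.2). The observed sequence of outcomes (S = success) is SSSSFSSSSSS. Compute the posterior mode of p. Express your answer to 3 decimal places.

p̂_MAP = 0.789

Prior: Beta(3, 3.2).
Data: 10 successes in 11 trials (from the sequence). The binomial likelihood contributes p^10(1−p)^1, so the posterior is Beta(3+10, 3.2+1) = Beta(13, 4.2).
For Beta(a, b) with a, b > 1 the mode is (a−1)/(a+b−2) = 12/15.2 ≈ 0.789.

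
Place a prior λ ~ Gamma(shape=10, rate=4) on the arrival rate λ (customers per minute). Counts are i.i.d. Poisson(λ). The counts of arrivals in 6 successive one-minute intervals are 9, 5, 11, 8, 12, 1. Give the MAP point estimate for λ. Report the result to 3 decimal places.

Σxᵢ = 9+5+11+8+12+1 = 46, with n = 6.
Posterior ∝ λ^9e^(−4λ) · λ^46e^(−6λ) = λ^55e^(−10λ), i.e. Gamma(shape=56, rate=10).
The mode of a Gamma(a, b) with a ≥ 1 (shape–rate) is (a−1)/b = 55/10 ≈ 5.500.

λ̂_MAP = 5.500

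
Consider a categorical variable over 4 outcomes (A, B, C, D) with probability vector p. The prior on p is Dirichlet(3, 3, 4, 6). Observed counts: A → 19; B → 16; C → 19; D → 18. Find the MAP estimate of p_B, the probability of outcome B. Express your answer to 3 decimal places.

MAP estimate of p_B = 0.214

The posterior is Dirichlet(αᵢ + nᵢ) = Dirichlet(22, 19, 23, 24).
For a Dirichlet(a₁,…,a_K) with all aᵢ > 1, the mode has j-th component (aⱼ − 1)/(Σaᵢ − K).
Here Σaᵢ = 88 and K = 4, so p_B = (19 − 1)/(88 − 4) = 18/84 ≈ 0.214.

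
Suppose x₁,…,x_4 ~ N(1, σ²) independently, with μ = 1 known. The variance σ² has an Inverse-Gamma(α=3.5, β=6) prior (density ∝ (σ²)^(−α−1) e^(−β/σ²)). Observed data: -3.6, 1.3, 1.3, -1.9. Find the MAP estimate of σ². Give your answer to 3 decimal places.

Sum of squared deviations about the known mean: SS = (-3.6−1)² + (1.3−1)² + (1.3−1)² + (-1.9−1)² = 29.75.
The Normal likelihood contributes (σ²)^(−n/2) exp(−SS/(2σ²)), so the posterior is Inverse-Gamma(α + n/2, β + SS/2) = Inverse-Gamma(5.5, 20.875).
The mode of Inverse-Gamma(a, b) is b/(a+1) = 20.875/6.5 ≈ 3.212.

σ̂²_MAP = 3.212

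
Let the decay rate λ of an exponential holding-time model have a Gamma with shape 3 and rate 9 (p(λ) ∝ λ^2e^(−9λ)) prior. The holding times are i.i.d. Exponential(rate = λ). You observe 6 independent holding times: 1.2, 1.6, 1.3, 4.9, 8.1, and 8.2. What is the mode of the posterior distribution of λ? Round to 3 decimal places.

The Exponential(rate=λ) likelihood is ∝ λ^n e^(−λΣtᵢ). Here n = 6 and Σtᵢ = 1.2 + 1.6 + 1.3 + 4.9 + 8.1 + 8.2 = 25.3.
Posterior ∝ λ^2e^(−9λ) · λ^6e^(−25.3λ) = λ^8e^(−34.3λ), i.e. Gamma(9, 34.3).
Mode = (a−1)/b = 8/34.3 ≈ 0.233.

λ̂_MAP = 0.233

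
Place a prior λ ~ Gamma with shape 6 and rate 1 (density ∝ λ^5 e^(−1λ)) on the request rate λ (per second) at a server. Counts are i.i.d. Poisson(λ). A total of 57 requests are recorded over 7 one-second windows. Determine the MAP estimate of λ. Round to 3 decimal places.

λ̂_MAP = 7.750

Σxᵢ = 57, n = 7.
Posterior ∝ λ^5e^(−1λ) · λ^57e^(−7λ) = λ^62e^(−8λ), i.e. Gamma(shape=63, rate=8).
The mode of a Gamma(a, b) with a ≥ 1 (shape–rate) is (a−1)/b = 62/8 ≈ 7.750.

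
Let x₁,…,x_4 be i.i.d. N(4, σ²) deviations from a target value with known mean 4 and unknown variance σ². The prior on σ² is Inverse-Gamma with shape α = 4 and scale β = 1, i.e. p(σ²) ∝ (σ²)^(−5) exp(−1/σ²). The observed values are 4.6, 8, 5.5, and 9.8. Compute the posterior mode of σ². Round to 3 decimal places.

Sum of squared deviations about the known mean: SS = (4.6−4)² + (8−4)² + (5.5−4)² + (9.8−4)² = 52.25.
The Normal likelihood contributes (σ²)^(−n/2) exp(−SS/(2σ²)), so the posterior is Inverse-Gamma(α + n/2, β + SS/2) = Inverse-Gamma(6, 27.125).
The mode of Inverse-Gamma(a, b) is b/(a+1) = 27.125/7 ≈ 3.875.

σ̂²_MAP = 3.875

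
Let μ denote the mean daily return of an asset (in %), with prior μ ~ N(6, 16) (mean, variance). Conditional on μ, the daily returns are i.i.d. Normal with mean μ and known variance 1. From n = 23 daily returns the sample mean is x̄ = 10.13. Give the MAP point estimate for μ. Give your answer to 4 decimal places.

n = 23, x̄ = 10.13.
For a Normal prior and Normal likelihood with known variance, the posterior is Normal; its mode equals its mean, the precision-weighted average.
Prior precision 1/σ₀² = 1/16 = 0.0625; data precision n/σ² = 23/1 = 23.
μ̂ = (0.0625·6 + 23·10.13) / (0.0625 + 23) = 233.365/23.0625 = 93346/9225 ≈ 10.1188.

μ̂_MAP = 10.1188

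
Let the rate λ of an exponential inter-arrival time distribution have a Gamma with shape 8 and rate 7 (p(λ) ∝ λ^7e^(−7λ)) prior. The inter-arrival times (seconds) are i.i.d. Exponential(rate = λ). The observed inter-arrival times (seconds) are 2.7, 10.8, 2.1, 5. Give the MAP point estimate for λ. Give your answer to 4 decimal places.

The Exponential(rate=λ) likelihood is ∝ λ^n e^(−λΣtᵢ). Here n = 4 and Σtᵢ = 2.7 + 10.8 + 2.1 + 5 = 20.6.
Posterior ∝ λ^7e^(−7λ) · λ^4e^(−20.6λ) = λ^11e^(−27.6λ), i.e. Gamma(12, 27.6).
Mode = (a−1)/b = 11/27.6 ≈ 0.3986.

λ̂_MAP = 0.3986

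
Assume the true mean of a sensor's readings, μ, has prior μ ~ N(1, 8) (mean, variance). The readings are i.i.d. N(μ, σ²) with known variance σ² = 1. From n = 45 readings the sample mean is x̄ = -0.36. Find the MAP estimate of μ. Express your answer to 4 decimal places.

n = 45, x̄ = -0.36.
For a Normal prior and Normal likelihood with known variance, the posterior is Normal; its mode equals its mean, the precision-weighted average.
Prior precision 1/σ₀² = 1/8 = 0.125; data precision n/σ² = 45/1 = 45.
μ̂ = (0.125·1 + 45·(-0.36)) / (0.125 + 45) = (-16.075)/45.125 = -643/1805 ≈ -0.3562.

μ̂_MAP = -0.3562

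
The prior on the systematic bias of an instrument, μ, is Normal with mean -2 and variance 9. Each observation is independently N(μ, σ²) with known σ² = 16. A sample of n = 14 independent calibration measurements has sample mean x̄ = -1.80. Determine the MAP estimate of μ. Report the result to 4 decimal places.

n = 14, x̄ = -1.80.
For a Normal prior and Normal likelihood with known variance, the posterior is Normal; its mode equals its mean, the precision-weighted average.
Prior precision 1/σ₀² = 1/9; data precision n/σ² = 14/16 = 0.875.
μ̂ = ((1/9)·(-2) + 0.875·(-1.8)) / (1/9 + 0.875) = (-647/360)/(71/72) = -647/355 ≈ -1.8225.

μ̂_MAP = -1.8225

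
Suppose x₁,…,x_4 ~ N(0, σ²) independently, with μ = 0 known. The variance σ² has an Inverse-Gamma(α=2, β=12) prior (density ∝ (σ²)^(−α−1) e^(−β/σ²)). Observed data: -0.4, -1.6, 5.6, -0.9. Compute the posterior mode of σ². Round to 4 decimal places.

σ̂²_MAP = 5.8890

Sum of squared deviations about the known mean: SS = (-0.4−0)² + (-1.6−0)² + (5.6−0)² + (-0.9−0)² = 34.89.
The Normal likelihood contributes (σ²)^(−n/2) exp(−SS/(2σ²)), so the posterior is Inverse-Gamma(α + n/2, β + SS/2) = Inverse-Gamma(4, 29.445).
The mode of Inverse-Gamma(a, b) is b/(a+1) = 29.445/5 ≈ 5.8890.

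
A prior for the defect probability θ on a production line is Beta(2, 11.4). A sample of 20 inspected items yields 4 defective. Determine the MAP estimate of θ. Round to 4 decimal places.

θ̂_MAP = 0.1592

Prior: Beta(2, 11.4).
Data: 4 successes in 20 trials. The binomial likelihood contributes θ^4(1−θ)^16, so the posterior is Beta(2+4, 11.4+16) = Beta(6, 27.4).
For Beta(a, b) with a, b > 1 the mode is (a−1)/(a+b−2) = 5/31.4 ≈ 0.1592.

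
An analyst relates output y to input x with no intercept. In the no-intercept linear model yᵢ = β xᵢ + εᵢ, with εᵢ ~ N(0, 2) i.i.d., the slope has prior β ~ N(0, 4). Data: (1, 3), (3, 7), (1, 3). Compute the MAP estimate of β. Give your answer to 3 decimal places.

log p(β | y) = −Σ(yᵢ − βxᵢ)²/(2·2) − β²/(2·4) + const.
Setting the derivative to zero: Σxᵢ(yᵢ − βxᵢ)/2 − β/4 = 0, so β = Σxᵢyᵢ / (Σxᵢ² + σ²/τ²).
Σxᵢyᵢ = 1·3 + 3·7 + 1·3 = 27; Σxᵢ² = 11; σ²/τ² = 0.5.
β̂_MAP = 27 / (11 + 0.5) = 27/11.5 ≈ 2.348.

β̂_MAP = 2.348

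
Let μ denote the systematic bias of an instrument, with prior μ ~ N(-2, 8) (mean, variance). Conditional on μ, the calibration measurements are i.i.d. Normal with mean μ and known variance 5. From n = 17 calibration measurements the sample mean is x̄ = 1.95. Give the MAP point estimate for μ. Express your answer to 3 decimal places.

n = 17, x̄ = 1.95.
For a Normal prior and Normal likelihood with known variance, the posterior is Normal; its mode equals its mean, the precision-weighted average.
Prior precision 1/σ₀² = 1/8 = 0.125; data precision n/σ² = 17/5 = 3.4.
μ̂ = (0.125·(-2) + 3.4·1.95) / (0.125 + 3.4) = 6.38/3.525 = 1276/705 ≈ 1.810.

μ̂_MAP = 1.810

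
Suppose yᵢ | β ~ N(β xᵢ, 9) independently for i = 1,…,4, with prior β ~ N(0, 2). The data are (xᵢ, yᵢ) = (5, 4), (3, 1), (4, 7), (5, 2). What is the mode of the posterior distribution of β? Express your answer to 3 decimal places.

β̂_MAP = 0.767

log p(β | y) = −Σ(yᵢ − βxᵢ)²/(2·9) − β²/(2·2) + const.
Setting the derivative to zero: Σxᵢ(yᵢ − βxᵢ)/9 − β/2 = 0, so β = Σxᵢyᵢ / (Σxᵢ² + σ²/τ²).
Σxᵢyᵢ = 5·4 + 3·1 + 4·7 + 5·2 = 61; Σxᵢ² = 75; σ²/τ² = 4.5.
β̂_MAP = 61 / (75 + 4.5) = 61/79.5 ≈ 0.767.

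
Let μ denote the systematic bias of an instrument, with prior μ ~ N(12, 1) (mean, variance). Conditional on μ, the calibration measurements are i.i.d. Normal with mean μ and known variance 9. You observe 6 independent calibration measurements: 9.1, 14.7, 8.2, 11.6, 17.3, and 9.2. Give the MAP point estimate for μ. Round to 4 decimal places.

n = 6; x̄ = (9.1 + 14.7 + 8.2 + 11.6 + 17.3 + 9.2)/6 = 70.1/6 = 701/60 ≈ 11.6833.
For a Normal prior and Normal likelihood with known variance, the posterior is Normal; its mode equals its mean, the precision-weighted average.
Prior precision 1/σ₀² = 1/1 = 1; data precision n/σ² = 6/9 = 2/3.
μ̂ = (1·12 + (2/3)·(701/60)) / (1 + 2/3) = (1781/90)/(5/3) = 1781/150 ≈ 11.8733.

μ̂_MAP = 11.8733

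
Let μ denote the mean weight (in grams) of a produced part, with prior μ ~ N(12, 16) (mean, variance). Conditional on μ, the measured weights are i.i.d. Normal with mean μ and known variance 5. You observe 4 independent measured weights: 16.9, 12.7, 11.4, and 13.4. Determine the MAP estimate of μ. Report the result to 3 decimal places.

μ̂_MAP = 13.484

n = 4; x̄ = (16.9 + 12.7 + 11.4 + 13.4)/4 = 54.4/4 = 13.6.
For a Normal prior and Normal likelihood with known variance, the posterior is Normal; its mode equals its mean, the precision-weighted average.
Prior precision 1/σ₀² = 1/16 = 0.0625; data precision n/σ² = 4/5 = 0.8.
μ̂ = (0.0625·12 + 0.8·13.6) / (0.0625 + 0.8) = 11.63/0.8625 = 4652/345 ≈ 13.484.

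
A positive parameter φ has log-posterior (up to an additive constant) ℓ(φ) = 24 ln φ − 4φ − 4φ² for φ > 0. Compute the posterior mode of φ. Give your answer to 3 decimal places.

ℓ'(φ) = 24/φ − 4 − 8φ. Setting this to zero and multiplying by φ: 8φ² + 4φ − 24 = 0.
φ = (−4 + √(4² + 4·8·24)) / (2·8) = (−4 + √784) / 16 = (−4 + 28)/16 = 3/2.
ℓ''(φ) = −24/φ² − 8 < 0, confirming a maximum.

φ̂_MAP = 1.500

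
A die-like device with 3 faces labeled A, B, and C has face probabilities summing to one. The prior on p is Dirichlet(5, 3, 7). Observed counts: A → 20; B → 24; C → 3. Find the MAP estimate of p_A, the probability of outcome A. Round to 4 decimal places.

MAP estimate of p_A = 0.4068

The posterior is Dirichlet(αᵢ + nᵢ) = Dirichlet(25, 27, 10).
For a Dirichlet(a₁,…,a_K) with all aᵢ > 1, the mode has j-th component (aⱼ − 1)/(Σaᵢ − K).
Here Σaᵢ = 62 and K = 3, so p_A = (25 − 1)/(62 − 3) = 24/59 ≈ 0.4068.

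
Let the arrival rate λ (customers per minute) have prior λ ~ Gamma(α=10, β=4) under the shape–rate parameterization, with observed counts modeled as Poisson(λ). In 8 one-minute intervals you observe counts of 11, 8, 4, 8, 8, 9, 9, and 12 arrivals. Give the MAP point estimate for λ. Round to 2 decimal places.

λ̂_MAP = 6.50

Σxᵢ = 11+8+4+8+8+9+9+12 = 69, with n = 8.
Posterior ∝ λ^9e^(−4λ) · λ^69e^(−8λ) = λ^78e^(−12λ), i.e. Gamma(shape=79, rate=12).
The mode of a Gamma(a, b) with a ≥ 1 (shape–rate) is (a−1)/b = 78/12 ≈ 6.50.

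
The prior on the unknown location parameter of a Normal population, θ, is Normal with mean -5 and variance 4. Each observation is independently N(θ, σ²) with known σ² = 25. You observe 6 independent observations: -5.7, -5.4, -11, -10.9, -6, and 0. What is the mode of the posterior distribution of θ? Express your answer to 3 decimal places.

θ̂_MAP = -5.735

n = 6; x̄ = ((-5.7) + (-5.4) + (-11) + (-10.9) + (-6) + 0)/6 = -39/6 = -6.5.
For a Normal prior and Normal likelihood with known variance, the posterior is Normal; its mode equals its mean, the precision-weighted average.
Prior precision 1/σ₀² = 1/4 = 0.25; data precision n/σ² = 6/25 = 0.24.
θ̂ = (0.25·(-5) + 0.24·(-6.5)) / (0.25 + 0.24) = (-2.81)/0.49 = -281/49 ≈ -5.735.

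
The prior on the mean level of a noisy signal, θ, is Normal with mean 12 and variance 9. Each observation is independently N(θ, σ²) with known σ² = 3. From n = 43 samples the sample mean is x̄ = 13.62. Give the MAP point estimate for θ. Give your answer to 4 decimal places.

n = 43, x̄ = 13.62.
For a Normal prior and Normal likelihood with known variance, the posterior is Normal; its mode equals its mean, the precision-weighted average.
Prior precision 1/σ₀² = 1/9; data precision n/σ² = 43/3.
θ̂ = ((1/9)·12 + (43/3)·13.62) / (1/9 + 43/3) = (29483/150)/(130/9) = 88449/6500 ≈ 13.6075.

θ̂_MAP = 13.6075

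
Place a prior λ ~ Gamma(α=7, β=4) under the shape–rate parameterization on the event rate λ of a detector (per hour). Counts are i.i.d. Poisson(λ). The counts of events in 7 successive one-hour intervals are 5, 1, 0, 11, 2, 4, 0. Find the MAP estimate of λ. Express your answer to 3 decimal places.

λ̂_MAP = 2.636

Σxᵢ = 5+1+0+11+2+4+0 = 23, with n = 7.
Posterior ∝ λ^6e^(−4λ) · λ^23e^(−7λ) = λ^29e^(−11λ), i.e. Gamma(shape=30, rate=11).
The mode of a Gamma(a, b) with a ≥ 1 (shape–rate) is (a−1)/b = 29/11 ≈ 2.636.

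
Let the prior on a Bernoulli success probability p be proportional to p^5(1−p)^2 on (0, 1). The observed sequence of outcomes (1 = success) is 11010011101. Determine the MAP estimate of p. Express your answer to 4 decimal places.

The prior density ∝ p^5(1−p)^2 is the kernel of Beta(6, 3).
Data: 7 successes in 11 trials (from the sequence). The binomial likelihood contributes p^7(1−p)^4, so the posterior is Beta(6+7, 3+4) = Beta(13, 7).
For Beta(a, b) with a, b > 1 the mode is (a−1)/(a+b−2) = 12/18 ≈ 0.6667.

p̂_MAP = 0.6667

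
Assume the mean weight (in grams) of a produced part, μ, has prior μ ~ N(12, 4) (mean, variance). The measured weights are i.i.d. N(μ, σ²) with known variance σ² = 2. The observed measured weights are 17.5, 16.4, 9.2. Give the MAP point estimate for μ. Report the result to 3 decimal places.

μ̂_MAP = 14.029

n = 3; x̄ = (17.5 + 16.4 + 9.2)/3 = 43.1/3 = 431/30 ≈ 14.3667.
For a Normal prior and Normal likelihood with known variance, the posterior is Normal; its mode equals its mean, the precision-weighted average.
Prior precision 1/σ₀² = 1/4 = 0.25; data precision n/σ² = 3/2 = 1.5.
μ̂ = (0.25·12 + 1.5·(431/30)) / (0.25 + 1.5) = 24.55/1.75 = 491/35 ≈ 14.029.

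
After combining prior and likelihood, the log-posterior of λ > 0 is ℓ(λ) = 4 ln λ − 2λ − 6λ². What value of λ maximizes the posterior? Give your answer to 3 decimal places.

ℓ'(λ) = 4/λ − 2 − 12λ. Setting this to zero and multiplying by λ: 12λ² + 2λ − 4 = 0.
λ = (−2 + √(2² + 4·12·4)) / (2·12) = (−2 + √196) / 24 = (−2 + 14)/24 = 1/2.
ℓ''(λ) = −4/λ² − 12 < 0, confirming a maximum.

λ̂_MAP = 0.500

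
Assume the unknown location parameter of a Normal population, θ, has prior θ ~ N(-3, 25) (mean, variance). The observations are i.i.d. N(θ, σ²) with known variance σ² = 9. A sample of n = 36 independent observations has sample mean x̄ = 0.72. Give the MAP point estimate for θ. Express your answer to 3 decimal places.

θ̂_MAP = 0.683

n = 36, x̄ = 0.72.
For a Normal prior and Normal likelihood with known variance, the posterior is Normal; its mode equals its mean, the precision-weighted average.
Prior precision 1/σ₀² = 1/25 = 0.04; data precision n/σ² = 36/9 = 4.
θ̂ = (0.04·(-3) + 4·0.72) / (0.04 + 4) = 2.76/4.04 = 69/101 ≈ 0.683.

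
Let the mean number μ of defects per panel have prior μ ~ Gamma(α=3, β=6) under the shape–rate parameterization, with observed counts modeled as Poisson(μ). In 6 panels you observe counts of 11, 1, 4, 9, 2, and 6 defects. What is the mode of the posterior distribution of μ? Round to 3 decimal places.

μ̂_MAP = 2.917

Σxᵢ = 11+1+4+9+2+6 = 33, with n = 6.
Posterior ∝ μ^2e^(−6μ) · μ^33e^(−6μ) = μ^35e^(−12μ), i.e. Gamma(shape=36, rate=12).
The mode of a Gamma(a, b) with a ≥ 1 (shape–rate) is (a−1)/b = 35/12 ≈ 2.917.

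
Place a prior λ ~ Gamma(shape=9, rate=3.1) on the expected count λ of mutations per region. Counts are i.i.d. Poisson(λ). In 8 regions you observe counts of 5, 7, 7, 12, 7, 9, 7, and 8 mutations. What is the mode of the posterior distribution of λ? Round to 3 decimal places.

λ̂_MAP = 6.306

Σxᵢ = 5+7+7+12+7+9+7+8 = 62, with n = 8.
Posterior ∝ λ^8e^(−3.1λ) · λ^62e^(−8λ) = λ^70e^(−11.1λ), i.e. Gamma(shape=71, rate=11.1).
The mode of a Gamma(a, b) with a ≥ 1 (shape–rate) is (a−1)/b = 70/11.1 ≈ 6.306.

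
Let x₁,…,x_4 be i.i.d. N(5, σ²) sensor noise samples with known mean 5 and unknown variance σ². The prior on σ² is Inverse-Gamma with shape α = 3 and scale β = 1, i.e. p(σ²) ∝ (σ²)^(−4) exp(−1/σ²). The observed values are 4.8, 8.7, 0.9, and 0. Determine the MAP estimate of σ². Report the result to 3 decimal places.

Sum of squared deviations about the known mean: SS = (4.8−5)² + (8.7−5)² + (0.9−5)² + (0−5)² = 55.54.
The Normal likelihood contributes (σ²)^(−n/2) exp(−SS/(2σ²)), so the posterior is Inverse-Gamma(α + n/2, β + SS/2) = Inverse-Gamma(5, 28.77).
The mode of Inverse-Gamma(a, b) is b/(a+1) = 28.77/6 ≈ 4.795.

σ̂²_MAP = 4.795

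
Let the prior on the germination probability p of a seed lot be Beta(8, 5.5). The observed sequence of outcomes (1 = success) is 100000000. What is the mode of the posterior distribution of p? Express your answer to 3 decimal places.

p̂_MAP = 0.390

Prior: Beta(8, 5.5).
Data: 1 success in 9 trials (from the sequence). The binomial likelihood contributes p(1−p)^8, so the posterior is Beta(8+1, 5.5+8) = Beta(9, 13.5).
For Beta(a, b) with a, b > 1 the mode is (a−1)/(a+b−2) = 8/20.5 ≈ 0.390.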